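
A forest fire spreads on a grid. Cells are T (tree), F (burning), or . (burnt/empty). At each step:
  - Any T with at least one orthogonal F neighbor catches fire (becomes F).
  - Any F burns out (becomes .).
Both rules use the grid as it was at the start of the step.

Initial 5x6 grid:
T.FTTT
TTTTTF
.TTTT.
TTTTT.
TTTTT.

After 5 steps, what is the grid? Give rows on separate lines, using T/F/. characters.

Step 1: 4 trees catch fire, 2 burn out
  T..FTF
  TTFTF.
  .TTTT.
  TTTTT.
  TTTTT.
Step 2: 5 trees catch fire, 4 burn out
  T...F.
  TF.F..
  .TFTF.
  TTTTT.
  TTTTT.
Step 3: 5 trees catch fire, 5 burn out
  T.....
  F.....
  .F.F..
  TTFTF.
  TTTTT.
Step 4: 5 trees catch fire, 5 burn out
  F.....
  ......
  ......
  TF.F..
  TTFTF.
Step 5: 3 trees catch fire, 5 burn out
  ......
  ......
  ......
  F.....
  TF.F..

......
......
......
F.....
TF.F..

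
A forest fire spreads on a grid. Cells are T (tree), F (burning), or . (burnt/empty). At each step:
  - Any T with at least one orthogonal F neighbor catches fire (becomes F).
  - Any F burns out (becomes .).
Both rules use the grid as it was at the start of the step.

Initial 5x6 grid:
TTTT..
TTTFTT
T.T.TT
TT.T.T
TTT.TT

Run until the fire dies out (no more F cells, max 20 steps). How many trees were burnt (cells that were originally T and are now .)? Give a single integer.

Step 1: +3 fires, +1 burnt (F count now 3)
Step 2: +5 fires, +3 burnt (F count now 5)
Step 3: +3 fires, +5 burnt (F count now 3)
Step 4: +3 fires, +3 burnt (F count now 3)
Step 5: +2 fires, +3 burnt (F count now 2)
Step 6: +3 fires, +2 burnt (F count now 3)
Step 7: +1 fires, +3 burnt (F count now 1)
Step 8: +1 fires, +1 burnt (F count now 1)
Step 9: +0 fires, +1 burnt (F count now 0)
Fire out after step 9
Initially T: 22, now '.': 29
Total burnt (originally-T cells now '.'): 21

Answer: 21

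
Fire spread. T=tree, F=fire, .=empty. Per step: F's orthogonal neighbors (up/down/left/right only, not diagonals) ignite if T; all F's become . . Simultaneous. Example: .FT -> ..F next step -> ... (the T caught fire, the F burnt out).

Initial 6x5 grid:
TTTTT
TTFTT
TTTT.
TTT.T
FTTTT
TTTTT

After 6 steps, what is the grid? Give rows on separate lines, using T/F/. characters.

Step 1: 7 trees catch fire, 2 burn out
  TTFTT
  TF.FT
  TTFT.
  FTT.T
  .FTTT
  FTTTT
Step 2: 11 trees catch fire, 7 burn out
  TF.FT
  F...F
  FF.F.
  .FF.T
  ..FTT
  .FTTT
Step 3: 4 trees catch fire, 11 burn out
  F...F
  .....
  .....
  ....T
  ...FT
  ..FTT
Step 4: 2 trees catch fire, 4 burn out
  .....
  .....
  .....
  ....T
  ....F
  ...FT
Step 5: 2 trees catch fire, 2 burn out
  .....
  .....
  .....
  ....F
  .....
  ....F
Step 6: 0 trees catch fire, 2 burn out
  .....
  .....
  .....
  .....
  .....
  .....

.....
.....
.....
.....
.....
.....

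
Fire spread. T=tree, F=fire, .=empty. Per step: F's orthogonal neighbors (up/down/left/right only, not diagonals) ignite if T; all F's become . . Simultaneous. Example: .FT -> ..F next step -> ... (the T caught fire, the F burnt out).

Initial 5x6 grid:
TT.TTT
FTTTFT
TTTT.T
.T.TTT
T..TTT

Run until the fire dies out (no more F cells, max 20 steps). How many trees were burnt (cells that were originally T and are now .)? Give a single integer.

Answer: 21

Derivation:
Step 1: +6 fires, +2 burnt (F count now 6)
Step 2: +7 fires, +6 burnt (F count now 7)
Step 3: +4 fires, +7 burnt (F count now 4)
Step 4: +3 fires, +4 burnt (F count now 3)
Step 5: +1 fires, +3 burnt (F count now 1)
Step 6: +0 fires, +1 burnt (F count now 0)
Fire out after step 6
Initially T: 22, now '.': 29
Total burnt (originally-T cells now '.'): 21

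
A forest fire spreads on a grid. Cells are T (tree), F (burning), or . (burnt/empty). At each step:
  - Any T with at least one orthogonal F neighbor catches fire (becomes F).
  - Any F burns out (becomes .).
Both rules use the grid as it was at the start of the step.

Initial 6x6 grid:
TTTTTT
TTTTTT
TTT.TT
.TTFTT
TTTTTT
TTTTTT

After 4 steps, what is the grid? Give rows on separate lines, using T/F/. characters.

Step 1: 3 trees catch fire, 1 burn out
  TTTTTT
  TTTTTT
  TTT.TT
  .TF.FT
  TTTFTT
  TTTTTT
Step 2: 7 trees catch fire, 3 burn out
  TTTTTT
  TTTTTT
  TTF.FT
  .F...F
  TTF.FT
  TTTFTT
Step 3: 8 trees catch fire, 7 burn out
  TTTTTT
  TTFTFT
  TF...F
  ......
  TF...F
  TTF.FT
Step 4: 9 trees catch fire, 8 burn out
  TTFTFT
  TF.F.F
  F.....
  ......
  F.....
  TF...F

TTFTFT
TF.F.F
F.....
......
F.....
TF...F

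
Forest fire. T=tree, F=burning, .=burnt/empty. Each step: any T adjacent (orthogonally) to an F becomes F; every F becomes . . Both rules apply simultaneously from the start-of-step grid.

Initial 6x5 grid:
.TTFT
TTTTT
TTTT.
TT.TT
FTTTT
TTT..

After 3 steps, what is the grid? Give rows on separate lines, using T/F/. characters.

Step 1: 6 trees catch fire, 2 burn out
  .TF.F
  TTTFT
  TTTT.
  FT.TT
  .FTTT
  FTT..
Step 2: 8 trees catch fire, 6 burn out
  .F...
  TTF.F
  FTTF.
  .F.TT
  ..FTT
  .FT..
Step 3: 7 trees catch fire, 8 burn out
  .....
  FF...
  .FF..
  ...FT
  ...FT
  ..F..

.....
FF...
.FF..
...FT
...FT
..F..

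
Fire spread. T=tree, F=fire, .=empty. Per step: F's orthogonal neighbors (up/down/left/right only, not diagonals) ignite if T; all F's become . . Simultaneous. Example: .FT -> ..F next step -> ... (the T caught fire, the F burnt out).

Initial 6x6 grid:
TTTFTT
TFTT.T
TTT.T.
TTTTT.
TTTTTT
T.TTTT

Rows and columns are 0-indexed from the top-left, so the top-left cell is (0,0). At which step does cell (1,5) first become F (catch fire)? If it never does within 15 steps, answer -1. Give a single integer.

Step 1: cell (1,5)='T' (+7 fires, +2 burnt)
Step 2: cell (1,5)='T' (+5 fires, +7 burnt)
Step 3: cell (1,5)='F' (+4 fires, +5 burnt)
  -> target ignites at step 3
Step 4: cell (1,5)='.' (+3 fires, +4 burnt)
Step 5: cell (1,5)='.' (+4 fires, +3 burnt)
Step 6: cell (1,5)='.' (+3 fires, +4 burnt)
Step 7: cell (1,5)='.' (+2 fires, +3 burnt)
Step 8: cell (1,5)='.' (+1 fires, +2 burnt)
Step 9: cell (1,5)='.' (+0 fires, +1 burnt)
  fire out at step 9

3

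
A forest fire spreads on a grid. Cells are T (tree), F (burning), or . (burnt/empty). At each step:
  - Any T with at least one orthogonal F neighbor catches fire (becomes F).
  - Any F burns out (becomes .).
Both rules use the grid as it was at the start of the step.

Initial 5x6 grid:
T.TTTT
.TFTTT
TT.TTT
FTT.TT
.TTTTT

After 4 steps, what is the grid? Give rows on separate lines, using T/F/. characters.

Step 1: 5 trees catch fire, 2 burn out
  T.FTTT
  .F.FTT
  FT.TTT
  .FT.TT
  .TTTTT
Step 2: 6 trees catch fire, 5 burn out
  T..FTT
  ....FT
  .F.FTT
  ..F.TT
  .FTTTT
Step 3: 4 trees catch fire, 6 burn out
  T...FT
  .....F
  ....FT
  ....TT
  ..FTTT
Step 4: 4 trees catch fire, 4 burn out
  T....F
  ......
  .....F
  ....FT
  ...FTT

T....F
......
.....F
....FT
...FTT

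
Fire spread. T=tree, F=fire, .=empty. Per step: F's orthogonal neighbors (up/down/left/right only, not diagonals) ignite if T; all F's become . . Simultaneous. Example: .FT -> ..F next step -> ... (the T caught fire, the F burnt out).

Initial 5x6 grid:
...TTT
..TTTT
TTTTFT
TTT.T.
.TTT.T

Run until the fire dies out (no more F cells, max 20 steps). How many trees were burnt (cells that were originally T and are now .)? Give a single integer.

Answer: 19

Derivation:
Step 1: +4 fires, +1 burnt (F count now 4)
Step 2: +4 fires, +4 burnt (F count now 4)
Step 3: +5 fires, +4 burnt (F count now 5)
Step 4: +3 fires, +5 burnt (F count now 3)
Step 5: +3 fires, +3 burnt (F count now 3)
Step 6: +0 fires, +3 burnt (F count now 0)
Fire out after step 6
Initially T: 20, now '.': 29
Total burnt (originally-T cells now '.'): 19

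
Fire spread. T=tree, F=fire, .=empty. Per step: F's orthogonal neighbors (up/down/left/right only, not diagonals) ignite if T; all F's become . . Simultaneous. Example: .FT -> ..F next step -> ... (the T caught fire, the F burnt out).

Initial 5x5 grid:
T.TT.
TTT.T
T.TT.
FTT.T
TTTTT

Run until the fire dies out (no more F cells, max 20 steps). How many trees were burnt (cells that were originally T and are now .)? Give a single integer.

Step 1: +3 fires, +1 burnt (F count now 3)
Step 2: +3 fires, +3 burnt (F count now 3)
Step 3: +4 fires, +3 burnt (F count now 4)
Step 4: +3 fires, +4 burnt (F count now 3)
Step 5: +2 fires, +3 burnt (F count now 2)
Step 6: +2 fires, +2 burnt (F count now 2)
Step 7: +0 fires, +2 burnt (F count now 0)
Fire out after step 7
Initially T: 18, now '.': 24
Total burnt (originally-T cells now '.'): 17

Answer: 17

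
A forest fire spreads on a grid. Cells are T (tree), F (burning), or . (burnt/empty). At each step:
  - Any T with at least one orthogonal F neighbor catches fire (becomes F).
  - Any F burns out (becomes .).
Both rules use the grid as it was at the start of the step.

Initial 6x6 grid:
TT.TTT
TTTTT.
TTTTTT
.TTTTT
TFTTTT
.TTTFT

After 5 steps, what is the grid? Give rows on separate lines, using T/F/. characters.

Step 1: 7 trees catch fire, 2 burn out
  TT.TTT
  TTTTT.
  TTTTTT
  .FTTTT
  F.FTFT
  .FTF.F
Step 2: 6 trees catch fire, 7 burn out
  TT.TTT
  TTTTT.
  TFTTTT
  ..FTFT
  ...F.F
  ..F...
Step 3: 6 trees catch fire, 6 burn out
  TT.TTT
  TFTTT.
  F.FTFT
  ...F.F
  ......
  ......
Step 4: 6 trees catch fire, 6 burn out
  TF.TTT
  F.FTF.
  ...F.F
  ......
  ......
  ......
Step 5: 3 trees catch fire, 6 burn out
  F..TFT
  ...F..
  ......
  ......
  ......
  ......

F..TFT
...F..
......
......
......
......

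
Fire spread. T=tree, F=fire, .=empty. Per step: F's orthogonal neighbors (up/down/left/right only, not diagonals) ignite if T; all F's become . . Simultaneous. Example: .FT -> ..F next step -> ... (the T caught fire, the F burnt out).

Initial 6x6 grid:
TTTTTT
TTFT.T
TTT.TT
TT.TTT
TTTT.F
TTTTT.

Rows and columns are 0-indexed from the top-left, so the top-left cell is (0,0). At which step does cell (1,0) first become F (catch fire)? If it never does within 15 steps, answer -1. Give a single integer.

Step 1: cell (1,0)='T' (+5 fires, +2 burnt)
Step 2: cell (1,0)='F' (+6 fires, +5 burnt)
  -> target ignites at step 2
Step 3: cell (1,0)='.' (+7 fires, +6 burnt)
Step 4: cell (1,0)='.' (+4 fires, +7 burnt)
Step 5: cell (1,0)='.' (+4 fires, +4 burnt)
Step 6: cell (1,0)='.' (+3 fires, +4 burnt)
Step 7: cell (1,0)='.' (+0 fires, +3 burnt)
  fire out at step 7

2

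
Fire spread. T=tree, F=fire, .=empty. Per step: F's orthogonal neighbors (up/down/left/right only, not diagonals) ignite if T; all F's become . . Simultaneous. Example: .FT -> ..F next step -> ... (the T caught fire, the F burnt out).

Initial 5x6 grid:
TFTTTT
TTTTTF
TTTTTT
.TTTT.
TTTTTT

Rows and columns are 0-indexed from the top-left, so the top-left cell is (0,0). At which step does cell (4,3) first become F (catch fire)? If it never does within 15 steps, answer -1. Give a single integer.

Step 1: cell (4,3)='T' (+6 fires, +2 burnt)
Step 2: cell (4,3)='T' (+7 fires, +6 burnt)
Step 3: cell (4,3)='T' (+5 fires, +7 burnt)
Step 4: cell (4,3)='T' (+4 fires, +5 burnt)
Step 5: cell (4,3)='F' (+4 fires, +4 burnt)
  -> target ignites at step 5
Step 6: cell (4,3)='.' (+0 fires, +4 burnt)
  fire out at step 6

5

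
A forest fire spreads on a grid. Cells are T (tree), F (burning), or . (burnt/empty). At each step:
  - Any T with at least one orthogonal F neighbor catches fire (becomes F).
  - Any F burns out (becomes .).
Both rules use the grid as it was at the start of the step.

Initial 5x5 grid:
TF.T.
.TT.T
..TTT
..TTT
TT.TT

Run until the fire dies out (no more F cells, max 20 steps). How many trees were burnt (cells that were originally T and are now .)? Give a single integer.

Step 1: +2 fires, +1 burnt (F count now 2)
Step 2: +1 fires, +2 burnt (F count now 1)
Step 3: +1 fires, +1 burnt (F count now 1)
Step 4: +2 fires, +1 burnt (F count now 2)
Step 5: +2 fires, +2 burnt (F count now 2)
Step 6: +3 fires, +2 burnt (F count now 3)
Step 7: +1 fires, +3 burnt (F count now 1)
Step 8: +0 fires, +1 burnt (F count now 0)
Fire out after step 8
Initially T: 15, now '.': 22
Total burnt (originally-T cells now '.'): 12

Answer: 12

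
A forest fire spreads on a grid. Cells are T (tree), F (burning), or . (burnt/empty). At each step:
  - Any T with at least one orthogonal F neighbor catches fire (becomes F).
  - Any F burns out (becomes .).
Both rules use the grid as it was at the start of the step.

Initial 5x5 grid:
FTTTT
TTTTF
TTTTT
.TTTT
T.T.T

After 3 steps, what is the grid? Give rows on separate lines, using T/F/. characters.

Step 1: 5 trees catch fire, 2 burn out
  .FTTF
  FTTF.
  TTTTF
  .TTTT
  T.T.T
Step 2: 7 trees catch fire, 5 burn out
  ..FF.
  .FF..
  FTTF.
  .TTTF
  T.T.T
Step 3: 4 trees catch fire, 7 burn out
  .....
  .....
  .FF..
  .TTF.
  T.T.F

.....
.....
.FF..
.TTF.
T.T.F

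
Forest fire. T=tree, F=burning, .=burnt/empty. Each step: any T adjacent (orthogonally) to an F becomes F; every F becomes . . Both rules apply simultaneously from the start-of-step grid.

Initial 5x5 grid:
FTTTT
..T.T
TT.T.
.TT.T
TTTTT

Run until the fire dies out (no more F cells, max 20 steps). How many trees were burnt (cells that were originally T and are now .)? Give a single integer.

Step 1: +1 fires, +1 burnt (F count now 1)
Step 2: +1 fires, +1 burnt (F count now 1)
Step 3: +2 fires, +1 burnt (F count now 2)
Step 4: +1 fires, +2 burnt (F count now 1)
Step 5: +1 fires, +1 burnt (F count now 1)
Step 6: +0 fires, +1 burnt (F count now 0)
Fire out after step 6
Initially T: 17, now '.': 14
Total burnt (originally-T cells now '.'): 6

Answer: 6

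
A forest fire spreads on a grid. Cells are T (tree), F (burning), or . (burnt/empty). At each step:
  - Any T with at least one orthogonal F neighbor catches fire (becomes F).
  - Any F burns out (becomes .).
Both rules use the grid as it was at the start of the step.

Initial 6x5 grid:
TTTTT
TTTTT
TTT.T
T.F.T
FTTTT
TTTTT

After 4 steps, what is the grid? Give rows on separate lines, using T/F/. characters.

Step 1: 5 trees catch fire, 2 burn out
  TTTTT
  TTTTT
  TTF.T
  F...T
  .FFTT
  FTTTT
Step 2: 6 trees catch fire, 5 burn out
  TTTTT
  TTFTT
  FF..T
  ....T
  ...FT
  .FFTT
Step 3: 6 trees catch fire, 6 burn out
  TTFTT
  FF.FT
  ....T
  ....T
  ....F
  ...FT
Step 4: 6 trees catch fire, 6 burn out
  FF.FT
  ....F
  ....T
  ....F
  .....
  ....F

FF.FT
....F
....T
....F
.....
....F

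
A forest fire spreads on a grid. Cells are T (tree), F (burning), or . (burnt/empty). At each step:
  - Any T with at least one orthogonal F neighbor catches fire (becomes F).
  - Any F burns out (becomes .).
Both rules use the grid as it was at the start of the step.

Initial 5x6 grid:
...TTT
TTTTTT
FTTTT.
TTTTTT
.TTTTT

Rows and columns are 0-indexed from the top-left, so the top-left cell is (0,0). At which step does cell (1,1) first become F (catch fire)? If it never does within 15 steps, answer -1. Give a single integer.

Step 1: cell (1,1)='T' (+3 fires, +1 burnt)
Step 2: cell (1,1)='F' (+3 fires, +3 burnt)
  -> target ignites at step 2
Step 3: cell (1,1)='.' (+4 fires, +3 burnt)
Step 4: cell (1,1)='.' (+4 fires, +4 burnt)
Step 5: cell (1,1)='.' (+4 fires, +4 burnt)
Step 6: cell (1,1)='.' (+4 fires, +4 burnt)
Step 7: cell (1,1)='.' (+2 fires, +4 burnt)
Step 8: cell (1,1)='.' (+0 fires, +2 burnt)
  fire out at step 8

2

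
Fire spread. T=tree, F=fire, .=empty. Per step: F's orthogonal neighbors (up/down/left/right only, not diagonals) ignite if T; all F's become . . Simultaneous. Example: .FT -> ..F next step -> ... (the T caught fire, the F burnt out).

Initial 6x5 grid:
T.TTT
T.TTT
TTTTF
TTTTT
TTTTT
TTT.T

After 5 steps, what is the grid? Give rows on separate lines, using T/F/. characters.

Step 1: 3 trees catch fire, 1 burn out
  T.TTT
  T.TTF
  TTTF.
  TTTTF
  TTTTT
  TTT.T
Step 2: 5 trees catch fire, 3 burn out
  T.TTF
  T.TF.
  TTF..
  TTTF.
  TTTTF
  TTT.T
Step 3: 6 trees catch fire, 5 burn out
  T.TF.
  T.F..
  TF...
  TTF..
  TTTF.
  TTT.F
Step 4: 4 trees catch fire, 6 burn out
  T.F..
  T....
  F....
  TF...
  TTF..
  TTT..
Step 5: 4 trees catch fire, 4 burn out
  T....
  F....
  .....
  F....
  TF...
  TTF..

T....
F....
.....
F....
TF...
TTF..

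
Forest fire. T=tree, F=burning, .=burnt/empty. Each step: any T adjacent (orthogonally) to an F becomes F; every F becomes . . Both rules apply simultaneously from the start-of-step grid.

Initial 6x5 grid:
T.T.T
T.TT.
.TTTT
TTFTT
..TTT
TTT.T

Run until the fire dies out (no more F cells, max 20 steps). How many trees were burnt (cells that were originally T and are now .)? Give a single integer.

Step 1: +4 fires, +1 burnt (F count now 4)
Step 2: +7 fires, +4 burnt (F count now 7)
Step 3: +5 fires, +7 burnt (F count now 5)
Step 4: +2 fires, +5 burnt (F count now 2)
Step 5: +0 fires, +2 burnt (F count now 0)
Fire out after step 5
Initially T: 21, now '.': 27
Total burnt (originally-T cells now '.'): 18

Answer: 18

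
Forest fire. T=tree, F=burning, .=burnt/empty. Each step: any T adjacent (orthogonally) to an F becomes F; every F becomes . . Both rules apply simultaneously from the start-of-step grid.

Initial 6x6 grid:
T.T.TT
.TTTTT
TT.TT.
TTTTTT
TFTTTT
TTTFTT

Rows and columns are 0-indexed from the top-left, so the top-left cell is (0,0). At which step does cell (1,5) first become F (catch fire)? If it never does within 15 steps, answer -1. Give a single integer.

Step 1: cell (1,5)='T' (+7 fires, +2 burnt)
Step 2: cell (1,5)='T' (+7 fires, +7 burnt)
Step 3: cell (1,5)='T' (+5 fires, +7 burnt)
Step 4: cell (1,5)='T' (+4 fires, +5 burnt)
Step 5: cell (1,5)='T' (+2 fires, +4 burnt)
Step 6: cell (1,5)='F' (+2 fires, +2 burnt)
  -> target ignites at step 6
Step 7: cell (1,5)='.' (+1 fires, +2 burnt)
Step 8: cell (1,5)='.' (+0 fires, +1 burnt)
  fire out at step 8

6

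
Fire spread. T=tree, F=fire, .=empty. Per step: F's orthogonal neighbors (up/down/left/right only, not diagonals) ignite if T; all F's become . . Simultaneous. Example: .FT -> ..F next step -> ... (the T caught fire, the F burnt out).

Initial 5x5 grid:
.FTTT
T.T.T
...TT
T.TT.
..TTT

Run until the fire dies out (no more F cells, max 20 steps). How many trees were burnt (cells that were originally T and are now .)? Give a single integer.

Answer: 12

Derivation:
Step 1: +1 fires, +1 burnt (F count now 1)
Step 2: +2 fires, +1 burnt (F count now 2)
Step 3: +1 fires, +2 burnt (F count now 1)
Step 4: +1 fires, +1 burnt (F count now 1)
Step 5: +1 fires, +1 burnt (F count now 1)
Step 6: +1 fires, +1 burnt (F count now 1)
Step 7: +1 fires, +1 burnt (F count now 1)
Step 8: +2 fires, +1 burnt (F count now 2)
Step 9: +2 fires, +2 burnt (F count now 2)
Step 10: +0 fires, +2 burnt (F count now 0)
Fire out after step 10
Initially T: 14, now '.': 23
Total burnt (originally-T cells now '.'): 12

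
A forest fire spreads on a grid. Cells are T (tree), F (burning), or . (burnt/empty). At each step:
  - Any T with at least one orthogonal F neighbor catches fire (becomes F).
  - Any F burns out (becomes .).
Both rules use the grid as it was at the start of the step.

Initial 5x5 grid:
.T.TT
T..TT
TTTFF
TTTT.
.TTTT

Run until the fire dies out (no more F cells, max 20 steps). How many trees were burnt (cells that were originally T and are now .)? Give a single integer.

Step 1: +4 fires, +2 burnt (F count now 4)
Step 2: +5 fires, +4 burnt (F count now 5)
Step 3: +4 fires, +5 burnt (F count now 4)
Step 4: +3 fires, +4 burnt (F count now 3)
Step 5: +0 fires, +3 burnt (F count now 0)
Fire out after step 5
Initially T: 17, now '.': 24
Total burnt (originally-T cells now '.'): 16

Answer: 16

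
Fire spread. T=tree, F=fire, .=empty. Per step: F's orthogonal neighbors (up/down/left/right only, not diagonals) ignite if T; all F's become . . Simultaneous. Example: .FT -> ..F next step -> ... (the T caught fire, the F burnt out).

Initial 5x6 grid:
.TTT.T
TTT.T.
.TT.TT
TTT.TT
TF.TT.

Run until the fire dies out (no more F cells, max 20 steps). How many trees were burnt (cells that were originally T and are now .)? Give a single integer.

Answer: 12

Derivation:
Step 1: +2 fires, +1 burnt (F count now 2)
Step 2: +3 fires, +2 burnt (F count now 3)
Step 3: +2 fires, +3 burnt (F count now 2)
Step 4: +3 fires, +2 burnt (F count now 3)
Step 5: +1 fires, +3 burnt (F count now 1)
Step 6: +1 fires, +1 burnt (F count now 1)
Step 7: +0 fires, +1 burnt (F count now 0)
Fire out after step 7
Initially T: 20, now '.': 22
Total burnt (originally-T cells now '.'): 12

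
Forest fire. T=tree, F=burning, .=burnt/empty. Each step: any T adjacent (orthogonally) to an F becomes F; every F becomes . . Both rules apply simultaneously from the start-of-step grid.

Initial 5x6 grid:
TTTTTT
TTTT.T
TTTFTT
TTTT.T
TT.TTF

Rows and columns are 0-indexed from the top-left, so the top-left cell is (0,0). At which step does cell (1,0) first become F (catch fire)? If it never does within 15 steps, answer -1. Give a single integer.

Step 1: cell (1,0)='T' (+6 fires, +2 burnt)
Step 2: cell (1,0)='T' (+6 fires, +6 burnt)
Step 3: cell (1,0)='T' (+6 fires, +6 burnt)
Step 4: cell (1,0)='F' (+5 fires, +6 burnt)
  -> target ignites at step 4
Step 5: cell (1,0)='.' (+2 fires, +5 burnt)
Step 6: cell (1,0)='.' (+0 fires, +2 burnt)
  fire out at step 6

4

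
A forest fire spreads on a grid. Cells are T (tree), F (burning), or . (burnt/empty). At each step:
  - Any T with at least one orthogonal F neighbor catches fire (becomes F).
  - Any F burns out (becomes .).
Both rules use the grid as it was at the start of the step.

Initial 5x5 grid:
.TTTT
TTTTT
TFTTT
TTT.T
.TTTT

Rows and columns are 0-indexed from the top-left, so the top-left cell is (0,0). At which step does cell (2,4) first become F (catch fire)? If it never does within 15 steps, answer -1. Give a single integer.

Step 1: cell (2,4)='T' (+4 fires, +1 burnt)
Step 2: cell (2,4)='T' (+7 fires, +4 burnt)
Step 3: cell (2,4)='F' (+4 fires, +7 burnt)
  -> target ignites at step 3
Step 4: cell (2,4)='.' (+4 fires, +4 burnt)
Step 5: cell (2,4)='.' (+2 fires, +4 burnt)
Step 6: cell (2,4)='.' (+0 fires, +2 burnt)
  fire out at step 6

3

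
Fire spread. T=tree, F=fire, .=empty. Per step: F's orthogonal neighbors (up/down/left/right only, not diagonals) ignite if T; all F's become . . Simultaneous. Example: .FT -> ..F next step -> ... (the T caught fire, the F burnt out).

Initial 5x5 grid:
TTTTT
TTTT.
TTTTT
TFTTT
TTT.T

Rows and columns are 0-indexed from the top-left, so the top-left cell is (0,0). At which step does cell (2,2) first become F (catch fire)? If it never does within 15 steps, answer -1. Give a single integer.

Step 1: cell (2,2)='T' (+4 fires, +1 burnt)
Step 2: cell (2,2)='F' (+6 fires, +4 burnt)
  -> target ignites at step 2
Step 3: cell (2,2)='.' (+5 fires, +6 burnt)
Step 4: cell (2,2)='.' (+5 fires, +5 burnt)
Step 5: cell (2,2)='.' (+1 fires, +5 burnt)
Step 6: cell (2,2)='.' (+1 fires, +1 burnt)
Step 7: cell (2,2)='.' (+0 fires, +1 burnt)
  fire out at step 7

2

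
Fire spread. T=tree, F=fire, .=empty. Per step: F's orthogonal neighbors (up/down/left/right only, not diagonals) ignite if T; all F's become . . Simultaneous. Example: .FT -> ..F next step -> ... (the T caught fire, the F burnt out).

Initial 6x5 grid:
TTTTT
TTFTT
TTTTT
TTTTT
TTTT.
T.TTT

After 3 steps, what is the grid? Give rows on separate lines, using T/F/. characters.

Step 1: 4 trees catch fire, 1 burn out
  TTFTT
  TF.FT
  TTFTT
  TTTTT
  TTTT.
  T.TTT
Step 2: 7 trees catch fire, 4 burn out
  TF.FT
  F...F
  TF.FT
  TTFTT
  TTTT.
  T.TTT
Step 3: 7 trees catch fire, 7 burn out
  F...F
  .....
  F...F
  TF.FT
  TTFT.
  T.TTT

F...F
.....
F...F
TF.FT
TTFT.
T.TTT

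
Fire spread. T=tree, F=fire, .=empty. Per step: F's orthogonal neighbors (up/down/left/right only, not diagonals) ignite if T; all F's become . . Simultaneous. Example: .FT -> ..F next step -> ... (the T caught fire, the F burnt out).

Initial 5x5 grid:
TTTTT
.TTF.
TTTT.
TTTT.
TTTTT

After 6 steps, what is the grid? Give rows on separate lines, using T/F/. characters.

Step 1: 3 trees catch fire, 1 burn out
  TTTFT
  .TF..
  TTTF.
  TTTT.
  TTTTT
Step 2: 5 trees catch fire, 3 burn out
  TTF.F
  .F...
  TTF..
  TTTF.
  TTTTT
Step 3: 4 trees catch fire, 5 burn out
  TF...
  .....
  TF...
  TTF..
  TTTFT
Step 4: 5 trees catch fire, 4 burn out
  F....
  .....
  F....
  TF...
  TTF.F
Step 5: 2 trees catch fire, 5 burn out
  .....
  .....
  .....
  F....
  TF...
Step 6: 1 trees catch fire, 2 burn out
  .....
  .....
  .....
  .....
  F....

.....
.....
.....
.....
F....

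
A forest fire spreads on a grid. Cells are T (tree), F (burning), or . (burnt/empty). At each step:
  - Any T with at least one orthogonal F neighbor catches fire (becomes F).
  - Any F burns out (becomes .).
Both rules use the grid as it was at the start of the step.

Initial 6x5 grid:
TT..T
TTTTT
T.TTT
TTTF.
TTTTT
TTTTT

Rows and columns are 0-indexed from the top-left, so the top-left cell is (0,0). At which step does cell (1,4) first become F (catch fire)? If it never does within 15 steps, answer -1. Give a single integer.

Step 1: cell (1,4)='T' (+3 fires, +1 burnt)
Step 2: cell (1,4)='T' (+7 fires, +3 burnt)
Step 3: cell (1,4)='F' (+6 fires, +7 burnt)
  -> target ignites at step 3
Step 4: cell (1,4)='.' (+5 fires, +6 burnt)
Step 5: cell (1,4)='.' (+3 fires, +5 burnt)
Step 6: cell (1,4)='.' (+1 fires, +3 burnt)
Step 7: cell (1,4)='.' (+0 fires, +1 burnt)
  fire out at step 7

3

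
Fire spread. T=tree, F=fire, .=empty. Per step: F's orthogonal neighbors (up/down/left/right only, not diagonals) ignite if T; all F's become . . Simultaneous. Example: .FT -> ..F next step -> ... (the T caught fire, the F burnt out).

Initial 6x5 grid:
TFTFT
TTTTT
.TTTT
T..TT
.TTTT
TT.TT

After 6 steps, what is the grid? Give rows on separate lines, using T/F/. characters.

Step 1: 5 trees catch fire, 2 burn out
  F.F.F
  TFTFT
  .TTTT
  T..TT
  .TTTT
  TT.TT
Step 2: 5 trees catch fire, 5 burn out
  .....
  F.F.F
  .FTFT
  T..TT
  .TTTT
  TT.TT
Step 3: 3 trees catch fire, 5 burn out
  .....
  .....
  ..F.F
  T..FT
  .TTTT
  TT.TT
Step 4: 2 trees catch fire, 3 burn out
  .....
  .....
  .....
  T...F
  .TTFT
  TT.TT
Step 5: 3 trees catch fire, 2 burn out
  .....
  .....
  .....
  T....
  .TF.F
  TT.FT
Step 6: 2 trees catch fire, 3 burn out
  .....
  .....
  .....
  T....
  .F...
  TT..F

.....
.....
.....
T....
.F...
TT..F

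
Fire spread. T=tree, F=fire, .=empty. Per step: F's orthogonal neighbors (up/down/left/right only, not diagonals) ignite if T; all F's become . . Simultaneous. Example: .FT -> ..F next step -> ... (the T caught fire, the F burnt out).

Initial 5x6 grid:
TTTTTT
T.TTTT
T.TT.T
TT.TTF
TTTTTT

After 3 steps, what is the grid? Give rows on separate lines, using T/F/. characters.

Step 1: 3 trees catch fire, 1 burn out
  TTTTTT
  T.TTTT
  T.TT.F
  TT.TF.
  TTTTTF
Step 2: 3 trees catch fire, 3 burn out
  TTTTTT
  T.TTTF
  T.TT..
  TT.F..
  TTTTF.
Step 3: 4 trees catch fire, 3 burn out
  TTTTTF
  T.TTF.
  T.TF..
  TT....
  TTTF..

TTTTTF
T.TTF.
T.TF..
TT....
TTTF..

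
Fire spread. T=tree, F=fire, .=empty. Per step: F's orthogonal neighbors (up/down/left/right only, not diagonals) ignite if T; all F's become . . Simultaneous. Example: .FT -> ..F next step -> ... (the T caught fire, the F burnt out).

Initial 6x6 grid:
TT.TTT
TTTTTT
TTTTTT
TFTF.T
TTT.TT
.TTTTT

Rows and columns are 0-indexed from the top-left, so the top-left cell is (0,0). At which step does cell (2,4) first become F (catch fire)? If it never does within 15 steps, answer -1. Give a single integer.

Step 1: cell (2,4)='T' (+5 fires, +2 burnt)
Step 2: cell (2,4)='F' (+8 fires, +5 burnt)
  -> target ignites at step 2
Step 3: cell (2,4)='.' (+7 fires, +8 burnt)
Step 4: cell (2,4)='.' (+5 fires, +7 burnt)
Step 5: cell (2,4)='.' (+3 fires, +5 burnt)
Step 6: cell (2,4)='.' (+2 fires, +3 burnt)
Step 7: cell (2,4)='.' (+0 fires, +2 burnt)
  fire out at step 7

2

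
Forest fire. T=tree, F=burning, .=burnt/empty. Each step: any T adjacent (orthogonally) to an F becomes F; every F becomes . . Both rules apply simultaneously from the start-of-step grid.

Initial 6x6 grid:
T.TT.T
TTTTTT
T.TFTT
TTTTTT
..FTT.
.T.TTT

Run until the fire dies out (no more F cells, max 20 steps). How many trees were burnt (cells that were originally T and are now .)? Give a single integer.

Step 1: +6 fires, +2 burnt (F count now 6)
Step 2: +8 fires, +6 burnt (F count now 8)
Step 3: +6 fires, +8 burnt (F count now 6)
Step 4: +4 fires, +6 burnt (F count now 4)
Step 5: +1 fires, +4 burnt (F count now 1)
Step 6: +0 fires, +1 burnt (F count now 0)
Fire out after step 6
Initially T: 26, now '.': 35
Total burnt (originally-T cells now '.'): 25

Answer: 25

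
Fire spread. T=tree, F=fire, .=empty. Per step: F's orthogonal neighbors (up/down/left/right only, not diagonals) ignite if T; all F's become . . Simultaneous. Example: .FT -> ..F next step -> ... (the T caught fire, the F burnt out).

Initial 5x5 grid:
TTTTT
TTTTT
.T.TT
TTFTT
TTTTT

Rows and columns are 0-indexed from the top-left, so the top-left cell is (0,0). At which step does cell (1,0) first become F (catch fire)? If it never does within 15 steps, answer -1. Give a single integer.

Step 1: cell (1,0)='T' (+3 fires, +1 burnt)
Step 2: cell (1,0)='T' (+6 fires, +3 burnt)
Step 3: cell (1,0)='T' (+5 fires, +6 burnt)
Step 4: cell (1,0)='F' (+5 fires, +5 burnt)
  -> target ignites at step 4
Step 5: cell (1,0)='.' (+3 fires, +5 burnt)
Step 6: cell (1,0)='.' (+0 fires, +3 burnt)
  fire out at step 6

4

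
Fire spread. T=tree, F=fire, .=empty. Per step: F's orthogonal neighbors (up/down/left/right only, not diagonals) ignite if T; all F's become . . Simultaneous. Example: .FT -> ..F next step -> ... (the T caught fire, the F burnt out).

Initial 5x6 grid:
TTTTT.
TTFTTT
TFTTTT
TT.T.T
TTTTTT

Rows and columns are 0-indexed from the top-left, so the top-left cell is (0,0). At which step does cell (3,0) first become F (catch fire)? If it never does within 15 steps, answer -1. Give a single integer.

Step 1: cell (3,0)='T' (+6 fires, +2 burnt)
Step 2: cell (3,0)='F' (+7 fires, +6 burnt)
  -> target ignites at step 2
Step 3: cell (3,0)='.' (+7 fires, +7 burnt)
Step 4: cell (3,0)='.' (+2 fires, +7 burnt)
Step 5: cell (3,0)='.' (+2 fires, +2 burnt)
Step 6: cell (3,0)='.' (+1 fires, +2 burnt)
Step 7: cell (3,0)='.' (+0 fires, +1 burnt)
  fire out at step 7

2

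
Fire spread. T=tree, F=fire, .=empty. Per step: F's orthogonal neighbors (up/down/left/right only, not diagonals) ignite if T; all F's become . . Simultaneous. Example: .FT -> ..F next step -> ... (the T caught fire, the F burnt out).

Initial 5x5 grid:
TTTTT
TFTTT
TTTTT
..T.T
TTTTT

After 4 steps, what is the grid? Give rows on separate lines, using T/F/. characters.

Step 1: 4 trees catch fire, 1 burn out
  TFTTT
  F.FTT
  TFTTT
  ..T.T
  TTTTT
Step 2: 5 trees catch fire, 4 burn out
  F.FTT
  ...FT
  F.FTT
  ..T.T
  TTTTT
Step 3: 4 trees catch fire, 5 burn out
  ...FT
  ....F
  ...FT
  ..F.T
  TTTTT
Step 4: 3 trees catch fire, 4 burn out
  ....F
  .....
  ....F
  ....T
  TTFTT

....F
.....
....F
....T
TTFTT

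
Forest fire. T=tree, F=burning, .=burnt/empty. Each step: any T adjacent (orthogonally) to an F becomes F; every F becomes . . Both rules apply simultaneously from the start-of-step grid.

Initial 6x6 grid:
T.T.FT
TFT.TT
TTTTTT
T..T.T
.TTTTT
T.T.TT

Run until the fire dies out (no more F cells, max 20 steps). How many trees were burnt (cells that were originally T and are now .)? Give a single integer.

Answer: 24

Derivation:
Step 1: +5 fires, +2 burnt (F count now 5)
Step 2: +6 fires, +5 burnt (F count now 6)
Step 3: +3 fires, +6 burnt (F count now 3)
Step 4: +2 fires, +3 burnt (F count now 2)
Step 5: +2 fires, +2 burnt (F count now 2)
Step 6: +3 fires, +2 burnt (F count now 3)
Step 7: +3 fires, +3 burnt (F count now 3)
Step 8: +0 fires, +3 burnt (F count now 0)
Fire out after step 8
Initially T: 25, now '.': 35
Total burnt (originally-T cells now '.'): 24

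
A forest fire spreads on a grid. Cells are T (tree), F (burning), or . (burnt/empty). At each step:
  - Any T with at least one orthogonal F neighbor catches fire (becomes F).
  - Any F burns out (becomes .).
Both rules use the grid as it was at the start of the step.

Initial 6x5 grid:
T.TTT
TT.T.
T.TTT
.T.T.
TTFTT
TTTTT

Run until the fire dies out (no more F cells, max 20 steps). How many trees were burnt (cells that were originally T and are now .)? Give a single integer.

Answer: 18

Derivation:
Step 1: +3 fires, +1 burnt (F count now 3)
Step 2: +6 fires, +3 burnt (F count now 6)
Step 3: +3 fires, +6 burnt (F count now 3)
Step 4: +3 fires, +3 burnt (F count now 3)
Step 5: +1 fires, +3 burnt (F count now 1)
Step 6: +2 fires, +1 burnt (F count now 2)
Step 7: +0 fires, +2 burnt (F count now 0)
Fire out after step 7
Initially T: 22, now '.': 26
Total burnt (originally-T cells now '.'): 18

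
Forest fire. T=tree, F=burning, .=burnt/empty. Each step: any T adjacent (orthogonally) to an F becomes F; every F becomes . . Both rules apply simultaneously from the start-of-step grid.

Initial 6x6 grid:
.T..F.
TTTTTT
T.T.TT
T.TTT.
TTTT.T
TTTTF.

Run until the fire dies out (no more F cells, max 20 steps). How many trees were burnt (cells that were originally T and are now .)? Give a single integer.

Answer: 23

Derivation:
Step 1: +2 fires, +2 burnt (F count now 2)
Step 2: +5 fires, +2 burnt (F count now 5)
Step 3: +6 fires, +5 burnt (F count now 6)
Step 4: +5 fires, +6 burnt (F count now 5)
Step 5: +3 fires, +5 burnt (F count now 3)
Step 6: +2 fires, +3 burnt (F count now 2)
Step 7: +0 fires, +2 burnt (F count now 0)
Fire out after step 7
Initially T: 24, now '.': 35
Total burnt (originally-T cells now '.'): 23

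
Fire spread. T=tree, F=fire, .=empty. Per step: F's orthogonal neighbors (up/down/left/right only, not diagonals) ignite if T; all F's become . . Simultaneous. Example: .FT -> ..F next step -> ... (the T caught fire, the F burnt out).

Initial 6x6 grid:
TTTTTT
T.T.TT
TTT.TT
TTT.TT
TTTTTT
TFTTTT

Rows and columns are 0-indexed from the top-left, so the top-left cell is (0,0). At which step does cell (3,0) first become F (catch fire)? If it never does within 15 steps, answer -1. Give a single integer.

Step 1: cell (3,0)='T' (+3 fires, +1 burnt)
Step 2: cell (3,0)='T' (+4 fires, +3 burnt)
Step 3: cell (3,0)='F' (+5 fires, +4 burnt)
  -> target ignites at step 3
Step 4: cell (3,0)='.' (+4 fires, +5 burnt)
Step 5: cell (3,0)='.' (+4 fires, +4 burnt)
Step 6: cell (3,0)='.' (+4 fires, +4 burnt)
Step 7: cell (3,0)='.' (+4 fires, +4 burnt)
Step 8: cell (3,0)='.' (+2 fires, +4 burnt)
Step 9: cell (3,0)='.' (+1 fires, +2 burnt)
Step 10: cell (3,0)='.' (+0 fires, +1 burnt)
  fire out at step 10

3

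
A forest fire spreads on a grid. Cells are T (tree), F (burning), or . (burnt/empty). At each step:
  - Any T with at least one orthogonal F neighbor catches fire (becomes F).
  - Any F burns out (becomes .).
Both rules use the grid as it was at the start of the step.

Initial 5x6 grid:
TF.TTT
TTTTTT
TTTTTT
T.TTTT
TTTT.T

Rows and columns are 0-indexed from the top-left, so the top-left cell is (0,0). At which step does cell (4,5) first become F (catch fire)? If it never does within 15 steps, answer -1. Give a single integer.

Step 1: cell (4,5)='T' (+2 fires, +1 burnt)
Step 2: cell (4,5)='T' (+3 fires, +2 burnt)
Step 3: cell (4,5)='T' (+3 fires, +3 burnt)
Step 4: cell (4,5)='T' (+5 fires, +3 burnt)
Step 5: cell (4,5)='T' (+6 fires, +5 burnt)
Step 6: cell (4,5)='T' (+5 fires, +6 burnt)
Step 7: cell (4,5)='T' (+1 fires, +5 burnt)
Step 8: cell (4,5)='F' (+1 fires, +1 burnt)
  -> target ignites at step 8
Step 9: cell (4,5)='.' (+0 fires, +1 burnt)
  fire out at step 9

8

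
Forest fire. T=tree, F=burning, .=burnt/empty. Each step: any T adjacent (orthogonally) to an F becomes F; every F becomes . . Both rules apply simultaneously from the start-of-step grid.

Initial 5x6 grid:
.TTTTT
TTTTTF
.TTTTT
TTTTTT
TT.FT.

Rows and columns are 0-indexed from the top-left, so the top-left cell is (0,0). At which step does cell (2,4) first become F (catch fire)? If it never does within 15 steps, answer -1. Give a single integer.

Step 1: cell (2,4)='T' (+5 fires, +2 burnt)
Step 2: cell (2,4)='F' (+7 fires, +5 burnt)
  -> target ignites at step 2
Step 3: cell (2,4)='.' (+4 fires, +7 burnt)
Step 4: cell (2,4)='.' (+5 fires, +4 burnt)
Step 5: cell (2,4)='.' (+3 fires, +5 burnt)
Step 6: cell (2,4)='.' (+0 fires, +3 burnt)
  fire out at step 6

2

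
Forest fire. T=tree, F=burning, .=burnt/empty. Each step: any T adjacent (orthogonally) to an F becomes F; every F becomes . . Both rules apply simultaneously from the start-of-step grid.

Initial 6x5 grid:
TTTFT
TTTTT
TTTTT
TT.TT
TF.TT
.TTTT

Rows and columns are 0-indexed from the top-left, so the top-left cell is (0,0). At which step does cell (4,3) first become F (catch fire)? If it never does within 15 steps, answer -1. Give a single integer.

Step 1: cell (4,3)='T' (+6 fires, +2 burnt)
Step 2: cell (4,3)='T' (+7 fires, +6 burnt)
Step 3: cell (4,3)='T' (+7 fires, +7 burnt)
Step 4: cell (4,3)='F' (+4 fires, +7 burnt)
  -> target ignites at step 4
Step 5: cell (4,3)='.' (+1 fires, +4 burnt)
Step 6: cell (4,3)='.' (+0 fires, +1 burnt)
  fire out at step 6

4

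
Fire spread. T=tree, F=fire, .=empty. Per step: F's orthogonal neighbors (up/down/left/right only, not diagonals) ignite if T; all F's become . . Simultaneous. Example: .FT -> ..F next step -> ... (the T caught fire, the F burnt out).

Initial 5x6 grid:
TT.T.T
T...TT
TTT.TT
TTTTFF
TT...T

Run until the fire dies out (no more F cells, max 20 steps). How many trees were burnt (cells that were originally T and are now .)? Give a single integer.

Step 1: +4 fires, +2 burnt (F count now 4)
Step 2: +3 fires, +4 burnt (F count now 3)
Step 3: +3 fires, +3 burnt (F count now 3)
Step 4: +3 fires, +3 burnt (F count now 3)
Step 5: +2 fires, +3 burnt (F count now 2)
Step 6: +1 fires, +2 burnt (F count now 1)
Step 7: +1 fires, +1 burnt (F count now 1)
Step 8: +1 fires, +1 burnt (F count now 1)
Step 9: +0 fires, +1 burnt (F count now 0)
Fire out after step 9
Initially T: 19, now '.': 29
Total burnt (originally-T cells now '.'): 18

Answer: 18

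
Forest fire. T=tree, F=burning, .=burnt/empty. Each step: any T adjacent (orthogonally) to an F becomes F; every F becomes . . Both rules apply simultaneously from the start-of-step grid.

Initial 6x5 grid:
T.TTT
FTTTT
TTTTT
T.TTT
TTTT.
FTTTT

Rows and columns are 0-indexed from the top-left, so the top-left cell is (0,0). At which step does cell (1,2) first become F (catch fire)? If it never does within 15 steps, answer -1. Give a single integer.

Step 1: cell (1,2)='T' (+5 fires, +2 burnt)
Step 2: cell (1,2)='F' (+5 fires, +5 burnt)
  -> target ignites at step 2
Step 3: cell (1,2)='.' (+5 fires, +5 burnt)
Step 4: cell (1,2)='.' (+6 fires, +5 burnt)
Step 5: cell (1,2)='.' (+3 fires, +6 burnt)
Step 6: cell (1,2)='.' (+1 fires, +3 burnt)
Step 7: cell (1,2)='.' (+0 fires, +1 burnt)
  fire out at step 7

2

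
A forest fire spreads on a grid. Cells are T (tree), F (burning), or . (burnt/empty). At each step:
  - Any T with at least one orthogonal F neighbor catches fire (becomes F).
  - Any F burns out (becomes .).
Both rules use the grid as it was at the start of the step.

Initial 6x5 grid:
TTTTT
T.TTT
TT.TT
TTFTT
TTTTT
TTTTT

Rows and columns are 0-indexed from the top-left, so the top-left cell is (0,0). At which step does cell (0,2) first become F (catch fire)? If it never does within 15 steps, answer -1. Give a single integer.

Step 1: cell (0,2)='T' (+3 fires, +1 burnt)
Step 2: cell (0,2)='T' (+7 fires, +3 burnt)
Step 3: cell (0,2)='T' (+7 fires, +7 burnt)
Step 4: cell (0,2)='T' (+6 fires, +7 burnt)
Step 5: cell (0,2)='F' (+3 fires, +6 burnt)
  -> target ignites at step 5
Step 6: cell (0,2)='.' (+1 fires, +3 burnt)
Step 7: cell (0,2)='.' (+0 fires, +1 burnt)
  fire out at step 7

5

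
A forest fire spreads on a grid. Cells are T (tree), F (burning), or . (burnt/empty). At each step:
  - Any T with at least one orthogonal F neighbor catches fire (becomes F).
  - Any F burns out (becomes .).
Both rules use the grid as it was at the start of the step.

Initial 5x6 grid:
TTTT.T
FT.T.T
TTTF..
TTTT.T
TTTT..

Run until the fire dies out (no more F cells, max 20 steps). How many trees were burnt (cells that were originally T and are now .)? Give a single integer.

Step 1: +6 fires, +2 burnt (F count now 6)
Step 2: +6 fires, +6 burnt (F count now 6)
Step 3: +4 fires, +6 burnt (F count now 4)
Step 4: +1 fires, +4 burnt (F count now 1)
Step 5: +0 fires, +1 burnt (F count now 0)
Fire out after step 5
Initially T: 20, now '.': 27
Total burnt (originally-T cells now '.'): 17

Answer: 17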